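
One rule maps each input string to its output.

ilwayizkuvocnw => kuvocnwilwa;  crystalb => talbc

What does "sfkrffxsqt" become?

The transformation: swap the front and back halves of the string, then delete the last 3 characters.
Starting from "sfkrffxsqt": after the first operation, "fxsqtsfkrf"; after the second, "fxsqtsf".

fxsqtsf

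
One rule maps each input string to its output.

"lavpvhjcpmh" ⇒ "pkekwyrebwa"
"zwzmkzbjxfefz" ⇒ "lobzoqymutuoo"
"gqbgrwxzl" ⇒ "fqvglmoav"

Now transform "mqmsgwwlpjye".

In each case the input is transformed by: shift every letter 11 places backward in the alphabet (wrapping around), then move the first character to the end.
Starting from "mqmsgwwlpjye": after the first operation, "bfbhvllaeynt"; after the second, "fbhvllaeyntb".
(Check on "gqbgrwxzl": → "vfqvglmoa" → "fqvglmoav" ✓)

fbhvllaeyntb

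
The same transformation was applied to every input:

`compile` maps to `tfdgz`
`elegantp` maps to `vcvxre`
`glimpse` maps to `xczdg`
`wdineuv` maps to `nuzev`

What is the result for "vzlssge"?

In each case the input is transformed by: delete the last 2 characters, then shift every letter 9 places backward in the alphabet (wrapping around).
For "vzlssge" the result is "mqcjj".

mqcjj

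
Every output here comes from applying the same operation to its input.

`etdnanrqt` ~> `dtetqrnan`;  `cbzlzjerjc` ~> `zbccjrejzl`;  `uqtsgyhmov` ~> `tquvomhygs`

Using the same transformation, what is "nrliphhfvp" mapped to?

lrnpvfhhpi

What's happening: reverse the string, then move the last 3 characters to the front (rotate right by 3).
For "nrliphhfvp", step one produces "pvfhhpilrn"; step two turns that into "lrnpvfhhpi".
(Check on "etdnanrqt": → "tqrnandte" → "dtetqrnan" ✓)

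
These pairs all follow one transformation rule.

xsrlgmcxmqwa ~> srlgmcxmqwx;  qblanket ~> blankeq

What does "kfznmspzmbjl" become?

The rule is to delete the last character, then move the first character to the end.
Applying that to "kfznmspzmbjl" gives "fznmspzmbjk".

fznmspzmbjk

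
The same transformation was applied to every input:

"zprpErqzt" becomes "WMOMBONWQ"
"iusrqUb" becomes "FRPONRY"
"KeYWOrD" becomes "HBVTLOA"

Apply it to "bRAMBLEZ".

The rule is to shift every letter 3 places backward in the alphabet (wrapping around), then convert every letter to uppercase.
"bRAMBLEZ" → "yOXJYIBW" → "YOXJYIBW".

YOXJYIBW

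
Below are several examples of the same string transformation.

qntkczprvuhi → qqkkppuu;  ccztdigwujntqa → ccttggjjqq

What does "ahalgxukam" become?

Each output is the input with this applied: keep one character in every 3, starting at position 1 (positions 1st, 4th, 7th, ...), then double every character.
Applying that to "ahalgxukam" gives "aalluumm".

aalluumm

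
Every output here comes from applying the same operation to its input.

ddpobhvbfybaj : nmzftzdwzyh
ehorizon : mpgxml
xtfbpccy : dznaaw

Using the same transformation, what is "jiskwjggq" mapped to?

Looking at the pairs, the operation is to delete the first 2 characters, then shift every letter 2 places backward in the alphabet (wrapping around).
Working it through for "jiskwjggq": intermediate "skwjggq", final "qiuheeo".

qiuheeo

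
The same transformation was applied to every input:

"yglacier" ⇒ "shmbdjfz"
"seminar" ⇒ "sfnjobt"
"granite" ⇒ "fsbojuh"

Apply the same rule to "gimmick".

ljnnjdh

Each output is the input with this applied: shift every letter 1 place forward in the alphabet (wrapping around), then swap the first and last characters.
"gimmick" → "hjnnjdl" → "ljnnjdh".
(Check on "seminar": → "tfnjobs" → "sfnjobt" ✓)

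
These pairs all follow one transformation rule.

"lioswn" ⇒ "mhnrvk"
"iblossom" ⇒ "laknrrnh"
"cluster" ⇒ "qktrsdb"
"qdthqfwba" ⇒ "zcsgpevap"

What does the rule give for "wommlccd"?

In each case the input is transformed by: swap the first and last characters, then shift every letter 1 place backward in the alphabet (wrapping around).
Working it through for "wommlccd": intermediate "dommlccw", final "cnllkbbv".

cnllkbbv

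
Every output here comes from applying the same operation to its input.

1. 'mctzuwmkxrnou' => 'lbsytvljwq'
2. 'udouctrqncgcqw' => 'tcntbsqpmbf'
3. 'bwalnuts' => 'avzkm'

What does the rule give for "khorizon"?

jgnqh

The rule is to delete the last 3 characters, then shift every letter 1 place backward in the alphabet (wrapping around).
Applying both steps to "khorizon": "khori", then "jgnqh".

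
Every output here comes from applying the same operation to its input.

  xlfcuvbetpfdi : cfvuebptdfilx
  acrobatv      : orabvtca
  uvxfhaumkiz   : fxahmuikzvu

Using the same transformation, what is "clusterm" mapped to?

Each output is the input with this applied: swap each adjacent pair of characters (1↔2, 3↔4, ...), then move the first 2 characters to the end (rotate left by 2).
Starting from "clusterm": after the first operation, "lcsuetmr"; after the second, "suetmrlc".

suetmrlc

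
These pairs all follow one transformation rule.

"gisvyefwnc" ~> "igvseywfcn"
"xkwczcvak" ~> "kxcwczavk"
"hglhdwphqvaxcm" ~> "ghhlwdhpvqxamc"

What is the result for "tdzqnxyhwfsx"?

dtqzxnhyfwxs

Each output is the input with this applied: swap each adjacent pair of characters (1↔2, 3↔4, ...).
Applying that to "tdzqnxyhwfsx" gives "dtqzxnhyfwxs".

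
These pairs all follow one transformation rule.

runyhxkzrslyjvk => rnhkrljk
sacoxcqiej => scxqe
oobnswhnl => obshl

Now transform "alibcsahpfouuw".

The pattern: keep every other character starting from the first (positions 1st, 3rd, 5th, ...).
"alibcsahpfouuw" → "aicapou".

aicapou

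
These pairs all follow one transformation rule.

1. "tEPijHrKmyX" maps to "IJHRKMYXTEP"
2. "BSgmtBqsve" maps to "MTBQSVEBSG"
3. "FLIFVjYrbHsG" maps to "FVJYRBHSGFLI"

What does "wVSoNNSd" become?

In each case the input is transformed by: move the first 3 characters to the end (rotate left by 3), then convert every letter to uppercase.
Working it through for "wVSoNNSd": intermediate "oNNSdwVS", final "ONNSDWVS".

ONNSDWVS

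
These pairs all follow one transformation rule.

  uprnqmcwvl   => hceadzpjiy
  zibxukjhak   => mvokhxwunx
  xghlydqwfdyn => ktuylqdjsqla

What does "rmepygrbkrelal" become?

ezrclteoxeryny

The transformation: shift every letter 13 places forward in the alphabet (wrapping around) — i.e. ROT13.
So "rmepygrbkrelal" becomes "ezrclteoxeryny".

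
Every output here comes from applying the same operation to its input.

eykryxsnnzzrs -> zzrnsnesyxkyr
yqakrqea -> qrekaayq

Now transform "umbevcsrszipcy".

Looking at the pairs, the operation is to move the last 3 characters to the front (rotate right by 3), then take characters alternately from the front and the back (1st, last, 2nd, 2nd-last, ...).
Applying both steps to "umbevcsrszipcy": "pcyumbevcsrszi", then "piczysurmsbcev".

piczysurmsbcev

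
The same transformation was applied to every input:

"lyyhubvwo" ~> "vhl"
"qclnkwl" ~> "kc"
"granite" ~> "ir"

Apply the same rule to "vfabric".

The transformation: reverse the string, then keep one character in every 3, starting at position 3 (positions 3rd, 6th, 9th, ...).
On "vfabric": the first step gives "cirbafv", and the second then gives "rf".

rf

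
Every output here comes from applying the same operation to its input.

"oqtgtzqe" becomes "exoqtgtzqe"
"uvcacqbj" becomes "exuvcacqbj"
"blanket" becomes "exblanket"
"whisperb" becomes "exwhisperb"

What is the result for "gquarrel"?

In each case the input is transformed by: prepend "ex".
For "gquarrel" the result is "exgquarrel".

exgquarrel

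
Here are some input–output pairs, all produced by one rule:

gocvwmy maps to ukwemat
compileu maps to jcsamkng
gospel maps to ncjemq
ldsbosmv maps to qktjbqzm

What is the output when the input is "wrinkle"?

ijcupgl

What's happening: shift every letter 2 places backward in the alphabet (wrapping around), then move the last 3 characters to the front (rotate right by 3).
For "wrinkle", step one produces "upglijc"; step two turns that into "ijcupgl".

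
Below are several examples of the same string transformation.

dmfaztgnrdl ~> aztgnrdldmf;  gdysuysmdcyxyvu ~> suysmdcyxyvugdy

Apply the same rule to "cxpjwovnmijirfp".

The rule is to move the first 3 characters to the end (rotate left by 3).
So "cxpjwovnmijirfp" becomes "jwovnmijirfpcxp".

jwovnmijirfpcxp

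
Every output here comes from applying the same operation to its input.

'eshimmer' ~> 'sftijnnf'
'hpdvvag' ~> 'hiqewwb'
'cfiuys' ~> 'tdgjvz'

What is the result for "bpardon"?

Looking at the pairs, the operation is to shift every letter 1 place forward in the alphabet (wrapping around), then move the last character to the front.
For "bpardon", step one produces "cqbsepo"; step two turns that into "ocqbsep".

ocqbsep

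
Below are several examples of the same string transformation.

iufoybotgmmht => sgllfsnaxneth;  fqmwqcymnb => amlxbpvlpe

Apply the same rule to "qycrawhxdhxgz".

Rule — reverse the string, then shift every letter 1 place backward in the alphabet (wrapping around).
Applying both steps to "qycrawhxdhxgz": "zgxhdxhwarcyq", then "yfwgcwgvzqbxp".
(Check on "fqmwqcymnb": → "bnmycqwmqf" → "amlxbpvlpe" ✓)

yfwgcwgvzqbxp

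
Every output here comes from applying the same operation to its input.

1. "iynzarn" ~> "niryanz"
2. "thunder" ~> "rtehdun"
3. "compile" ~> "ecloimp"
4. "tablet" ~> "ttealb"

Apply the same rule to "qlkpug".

gqulpk

In each case the input is transformed by: take characters alternately from the front and the back (1st, last, 2nd, 2nd-last, ...), then swap each adjacent pair of characters (1↔2, 3↔4, ...).
Working it through for "qlkpug": intermediate "qglukp", final "gqulpk".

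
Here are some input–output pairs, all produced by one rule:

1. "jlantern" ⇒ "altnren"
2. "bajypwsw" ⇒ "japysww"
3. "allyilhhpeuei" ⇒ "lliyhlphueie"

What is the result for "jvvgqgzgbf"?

vvqgzgbgf

The transformation: delete the first character, then swap each adjacent pair of characters (1↔2, 3↔4, ...).
"jvvgqgzgbf" → "vvgqgzgbf" → "vvqgzgbgf".
(Check on "jlantern": → "lantern" → "altnren" ✓)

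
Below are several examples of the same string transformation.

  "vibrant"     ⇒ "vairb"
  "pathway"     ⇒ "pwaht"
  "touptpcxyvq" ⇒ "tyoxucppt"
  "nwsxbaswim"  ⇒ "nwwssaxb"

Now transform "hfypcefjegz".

hefjyfpec

The rule is to delete the last 2 characters, then take characters alternately from the front and the back (1st, last, 2nd, 2nd-last, ...).
So "hfypcefjegz" becomes "hefjyfpec".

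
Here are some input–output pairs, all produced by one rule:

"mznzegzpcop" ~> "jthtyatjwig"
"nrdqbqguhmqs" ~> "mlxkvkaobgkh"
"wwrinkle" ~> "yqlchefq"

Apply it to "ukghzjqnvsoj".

deabtdkhpmio

In each case the input is transformed by: shift every letter 6 places backward in the alphabet (wrapping around), then swap the first and last characters.
Working it through for "ukghzjqnvsoj": intermediate "oeabtdkhpmid", final "deabtdkhpmio".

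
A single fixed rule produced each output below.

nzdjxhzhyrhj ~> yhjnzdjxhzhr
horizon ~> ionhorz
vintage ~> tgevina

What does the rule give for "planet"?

In each case the input is transformed by: move the last 3 characters to the front (rotate right by 3), then swap the first and last characters.
Applying both steps to "planet": "netpla", then "aetpln".
(Check on "nzdjxhzhyrhj": → "rhjnzdjxhzhy" → "yhjnzdjxhzhr" ✓)

aetpln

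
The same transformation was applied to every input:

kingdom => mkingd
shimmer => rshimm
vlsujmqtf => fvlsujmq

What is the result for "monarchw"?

The transformation: move the last character to the front, then delete the last character.
Working it through for "monarchw": intermediate "wmonarch", final "wmonarc".

wmonarc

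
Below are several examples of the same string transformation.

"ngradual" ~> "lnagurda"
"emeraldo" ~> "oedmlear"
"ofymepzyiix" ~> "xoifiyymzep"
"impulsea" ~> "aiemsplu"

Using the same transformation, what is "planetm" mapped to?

The transformation: take characters alternately from the front and the back (1st, last, 2nd, 2nd-last, ...), then swap each adjacent pair of characters (1↔2, 3↔4, ...).
Starting from "planetm": after the first operation, "pmltaen"; after the second, "mptlean".

mptlean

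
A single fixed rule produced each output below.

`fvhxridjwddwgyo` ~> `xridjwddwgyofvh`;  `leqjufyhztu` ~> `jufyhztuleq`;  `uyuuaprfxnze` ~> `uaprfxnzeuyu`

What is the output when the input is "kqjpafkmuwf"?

What's happening: move the first 3 characters to the end (rotate left by 3).
Applying that to "kqjpafkmuwf" gives "pafkmuwfkqj".

pafkmuwfkqj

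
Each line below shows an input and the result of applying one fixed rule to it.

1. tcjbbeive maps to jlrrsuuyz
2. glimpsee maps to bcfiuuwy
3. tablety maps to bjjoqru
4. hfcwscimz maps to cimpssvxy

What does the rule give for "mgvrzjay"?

chlopqwz

In each case the input is transformed by: shift every letter 10 places backward in the alphabet (wrapping around), then sort the characters into alphabetical order.
For "mgvrzjay", step one produces "cwlhpzqo"; step two turns that into "chlopqwz".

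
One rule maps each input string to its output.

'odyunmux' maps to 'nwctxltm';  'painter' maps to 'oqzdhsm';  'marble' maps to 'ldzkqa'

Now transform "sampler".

rqzdlko

The rule is to take characters alternately from the front and the back (1st, last, 2nd, 2nd-last, ...), then shift every letter 1 place backward in the alphabet (wrapping around).
Applying both steps to "sampler": "sraemlp", then "rqzdlko".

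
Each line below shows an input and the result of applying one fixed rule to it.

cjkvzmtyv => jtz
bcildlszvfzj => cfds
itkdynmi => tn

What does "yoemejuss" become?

oue

The rule is to take characters alternately from the front and the back (1st, last, 2nd, 2nd-last, ...), then keep one character in every 3, starting at position 3 (positions 3rd, 6th, 9th, ...).
"yoemejuss" → "ysoseumje" → "oue".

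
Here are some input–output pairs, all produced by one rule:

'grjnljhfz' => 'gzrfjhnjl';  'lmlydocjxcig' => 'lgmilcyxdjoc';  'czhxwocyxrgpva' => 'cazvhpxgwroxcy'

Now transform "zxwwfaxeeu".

The transformation: take characters alternately from the front and the back (1st, last, 2nd, 2nd-last, ...).
On "zxwwfaxeeu" that produces "zuxewewxfa".

zuxewewxfa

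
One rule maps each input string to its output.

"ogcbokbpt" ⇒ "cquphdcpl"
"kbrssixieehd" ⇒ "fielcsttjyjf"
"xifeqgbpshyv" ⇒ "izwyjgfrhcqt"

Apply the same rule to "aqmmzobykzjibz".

In each case the input is transformed by: shift every letter 1 place forward in the alphabet (wrapping around), then move the last 3 characters to the front (rotate right by 3).
Working it through for "aqmmzobykzjibz": intermediate "brnnapczlakjca", final "jcabrnnapczlak".
(Check on "ogcbokbpt": → "phdcplcqu" → "cquphdcpl" ✓)

jcabrnnapczlak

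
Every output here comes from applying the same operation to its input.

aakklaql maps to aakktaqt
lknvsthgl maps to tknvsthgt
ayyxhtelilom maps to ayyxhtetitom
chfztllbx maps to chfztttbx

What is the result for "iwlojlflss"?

iwtojtftss

In each case the input is transformed by: replace every "l" with "t".
So "iwlojlflss" becomes "iwtojtftss".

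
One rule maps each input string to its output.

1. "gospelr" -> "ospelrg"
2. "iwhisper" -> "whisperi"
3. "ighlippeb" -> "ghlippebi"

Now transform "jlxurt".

lxurtj

Rule — move the first character to the end.
Doing the same to "jlxurt": "lxurtj".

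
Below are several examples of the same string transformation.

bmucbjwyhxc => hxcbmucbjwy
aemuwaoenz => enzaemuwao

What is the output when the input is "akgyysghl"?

ghlakgyys

Each output is the input with this applied: move the last 3 characters to the front (rotate right by 3).
Doing the same to "akgyysghl": "ghlakgyys".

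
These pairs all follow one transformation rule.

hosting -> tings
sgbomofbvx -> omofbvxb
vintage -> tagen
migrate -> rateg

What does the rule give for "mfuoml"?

omlu

In each case the input is transformed by: delete the first 2 characters, then move the first character to the end.
"mfuoml" → "uoml" → "omlu".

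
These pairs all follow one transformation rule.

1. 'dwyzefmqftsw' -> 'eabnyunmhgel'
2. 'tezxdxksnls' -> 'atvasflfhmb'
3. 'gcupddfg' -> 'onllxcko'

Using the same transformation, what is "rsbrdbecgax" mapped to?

The rule is to reverse the string, then shift every letter 8 places forward in the alphabet (wrapping around).
Working it through for "rsbrdbecgax": intermediate "xagcebdrbsr", final "fiokmjlzjaz".

fiokmjlzjaz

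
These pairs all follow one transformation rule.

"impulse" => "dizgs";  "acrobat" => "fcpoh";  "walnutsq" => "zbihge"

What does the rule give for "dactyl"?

qhmz

What's happening: delete the first 2 characters, then shift every letter 12 places backward in the alphabet (wrapping around).
"dactyl" → "ctyl" → "qhmz".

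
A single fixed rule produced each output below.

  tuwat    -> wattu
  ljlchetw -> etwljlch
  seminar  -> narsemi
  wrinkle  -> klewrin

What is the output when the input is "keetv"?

etvke

What's happening: move the last 3 characters to the front (rotate right by 3).
"keetv" → "etvke".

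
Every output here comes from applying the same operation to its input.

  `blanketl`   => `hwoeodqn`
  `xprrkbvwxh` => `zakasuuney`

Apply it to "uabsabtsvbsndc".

What's happening: shift every letter 3 places forward in the alphabet (wrapping around), then move the last 3 characters to the front (rotate right by 3).
Starting from "uabsabtsvbsndc": after the first operation, "xdevdewvyevqgf"; after the second, "qgfxdevdewvyev".
(Check on "xprrkbvwxh": → "asuuneyzak" → "zakasuuney" ✓)

qgfxdevdewvyev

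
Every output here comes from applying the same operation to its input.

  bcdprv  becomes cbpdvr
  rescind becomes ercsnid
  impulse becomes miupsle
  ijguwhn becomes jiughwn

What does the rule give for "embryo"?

merboy

Rule — swap each adjacent pair of characters (1↔2, 3↔4, ...).
On "embryo" that produces "merboy".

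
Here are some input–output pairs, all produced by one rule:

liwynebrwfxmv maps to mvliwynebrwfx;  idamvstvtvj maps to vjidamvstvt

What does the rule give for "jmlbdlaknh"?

The pattern: move the last 2 characters to the front (rotate right by 2).
On "jmlbdlaknh" that produces "nhjmlbdlak".

nhjmlbdlak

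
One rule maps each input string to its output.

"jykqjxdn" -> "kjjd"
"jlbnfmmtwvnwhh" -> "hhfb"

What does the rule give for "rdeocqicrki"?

Looking at the pairs, the operation is to sort the characters into reverse alphabetical order, then keep only the last 4 characters.
Applying both steps to "rdeocqicrki": "rrqokiiedcc", then "edcc".
(Check on "jlbnfmmtwvnwhh": → "wwvtnnmmljhhfb" → "hhfb" ✓)

edcc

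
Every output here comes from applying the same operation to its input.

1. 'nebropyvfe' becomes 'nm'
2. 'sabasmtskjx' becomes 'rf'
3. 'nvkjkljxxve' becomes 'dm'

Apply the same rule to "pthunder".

mz

In each case the input is transformed by: shift every letter 8 places forward in the alphabet (wrapping around), then keep only the last 2 characters.
For "pthunder", step one produces "xbpcvlmz"; step two turns that into "mz".
(Check on "sabasmtskjx": → "aijiaubasrf" → "rf" ✓)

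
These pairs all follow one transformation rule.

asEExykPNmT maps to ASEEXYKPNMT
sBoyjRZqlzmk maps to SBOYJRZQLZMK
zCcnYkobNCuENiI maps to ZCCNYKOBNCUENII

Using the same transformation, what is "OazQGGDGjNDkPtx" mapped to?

OAZQGGDGJNDKPTX

In each case the input is transformed by: convert every letter to uppercase.
Doing the same to "OazQGGDGjNDkPtx": "OAZQGGDGJNDKPTX".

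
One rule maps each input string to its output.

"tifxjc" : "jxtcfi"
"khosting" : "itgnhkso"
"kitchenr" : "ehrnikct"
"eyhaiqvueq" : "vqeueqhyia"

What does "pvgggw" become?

ggpwgv

The rule is to swap the front and back halves of the string, then swap each adjacent pair of characters (1↔2, 3↔4, ...).
Working it through for "pvgggw": intermediate "ggwpvg", final "ggpwgv".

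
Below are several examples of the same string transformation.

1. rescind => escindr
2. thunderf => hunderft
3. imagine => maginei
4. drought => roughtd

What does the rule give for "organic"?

In each case the input is transformed by: move the first character to the end.
Doing the same to "organic": "rganico".

rganico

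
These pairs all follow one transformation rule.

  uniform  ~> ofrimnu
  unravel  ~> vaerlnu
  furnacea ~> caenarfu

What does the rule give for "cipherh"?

What's happening: move the last 3 characters to the front (rotate right by 3), then take characters alternately from the front and the back (1st, last, 2nd, 2nd-last, ...).
Applying that to "cipherh" gives "ehrphic".
(Check on "uniform": → "ormunif" → "ofrimnu" ✓)

ehrphic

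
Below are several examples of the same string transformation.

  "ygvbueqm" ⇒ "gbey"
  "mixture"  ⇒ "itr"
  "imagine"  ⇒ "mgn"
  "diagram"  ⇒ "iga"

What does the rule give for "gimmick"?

imc

Looking at the pairs, the operation is to swap the first and last characters, then keep every other character starting from the second (positions 2nd, 4th, 6th, ...).
Working it through for "gimmick": intermediate "kimmicg", final "imc".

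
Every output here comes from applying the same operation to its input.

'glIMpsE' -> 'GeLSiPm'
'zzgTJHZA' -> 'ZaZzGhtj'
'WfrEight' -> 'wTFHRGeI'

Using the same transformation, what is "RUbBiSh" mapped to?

Looking at the pairs, the operation is to take characters alternately from the front and the back (1st, last, 2nd, 2nd-last, ...), then flip the case of every letter.
Working it through for "RUbBiSh": intermediate "RhUSbiB", final "rHusBIb".

rHusBIb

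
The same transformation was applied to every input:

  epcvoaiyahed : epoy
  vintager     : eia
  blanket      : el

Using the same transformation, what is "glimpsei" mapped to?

elp

The rule is to move the last 3 characters to the front (rotate right by 3), then keep one character in every 3, starting at position 2 (positions 2nd, 5th, 8th, ...).
For "glimpsei", step one produces "seiglimp"; step two turns that into "elp".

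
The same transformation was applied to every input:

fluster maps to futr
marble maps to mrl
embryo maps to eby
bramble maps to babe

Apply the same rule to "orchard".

ocad

Rule — keep every other character starting from the first (positions 1st, 3rd, 5th, ...).
"orchard" → "ocad".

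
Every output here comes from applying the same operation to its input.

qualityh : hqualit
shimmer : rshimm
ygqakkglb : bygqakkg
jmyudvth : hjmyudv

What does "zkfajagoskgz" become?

In each case the input is transformed by: move the last character to the front, then delete the last character.
Working it through for "zkfajagoskgz": intermediate "zzkfajagoskg", final "zzkfajagosk".

zzkfajagosk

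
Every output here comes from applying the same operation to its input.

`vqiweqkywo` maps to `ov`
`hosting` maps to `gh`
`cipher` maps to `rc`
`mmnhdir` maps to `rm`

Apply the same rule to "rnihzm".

mr

Each output is the input with this applied: move the last character to the front, then keep only the first 2 characters.
For "rnihzm", step one produces "mrnihz"; step two turns that into "mr".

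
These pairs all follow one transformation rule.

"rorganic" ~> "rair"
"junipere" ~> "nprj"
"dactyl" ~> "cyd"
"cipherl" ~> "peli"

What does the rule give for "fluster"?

utrl

The transformation: move the first 2 characters to the end (rotate left by 2), then keep every other character starting from the first (positions 1st, 3rd, 5th, ...).
Working it through for "fluster": intermediate "usterfl", final "utrl".
(Check on "cipherl": → "pherlci" → "peli" ✓)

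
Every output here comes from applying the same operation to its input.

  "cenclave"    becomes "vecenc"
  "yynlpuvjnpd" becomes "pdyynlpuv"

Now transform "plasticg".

Rule — move the last 2 characters to the front (rotate right by 2), then delete the last 2 characters.
For "plasticg" the result is "cgplas".

cgplas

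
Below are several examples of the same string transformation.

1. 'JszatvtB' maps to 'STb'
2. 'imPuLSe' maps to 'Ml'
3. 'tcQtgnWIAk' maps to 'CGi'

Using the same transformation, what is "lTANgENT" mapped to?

Each output is the input with this applied: keep one character in every 3, starting at position 2 (positions 2nd, 5th, 8th, ...), then flip the case of every letter.
"lTANgENT" → "TgT" → "tGt".

tGt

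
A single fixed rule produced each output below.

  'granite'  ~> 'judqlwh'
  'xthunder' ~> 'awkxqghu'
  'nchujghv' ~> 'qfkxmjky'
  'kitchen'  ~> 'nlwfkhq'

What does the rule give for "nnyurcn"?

qqbxufq

The rule is to shift every letter 3 places forward in the alphabet (wrapping around).
On "nnyurcn" that produces "qqbxufq".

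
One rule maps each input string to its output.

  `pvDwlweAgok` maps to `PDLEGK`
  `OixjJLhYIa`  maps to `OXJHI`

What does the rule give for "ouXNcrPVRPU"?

Rule — keep every other character starting from the first (positions 1st, 3rd, 5th, ...), then convert every letter to uppercase.
Working it through for "ouXNcrPVRPU": intermediate "oXcPRU", final "OXCPRU".
(Check on "pvDwlweAgok": → "pDlegk" → "PDLEGK" ✓)

OXCPRU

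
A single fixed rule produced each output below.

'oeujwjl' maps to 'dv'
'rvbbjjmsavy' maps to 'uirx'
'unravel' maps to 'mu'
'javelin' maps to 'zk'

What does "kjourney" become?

Looking at the pairs, the operation is to shift every letter 1 place backward in the alphabet (wrapping around), then keep one character in every 3, starting at position 2 (positions 2nd, 5th, 8th, ...).
On "kjourney": the first step gives "jintqmdx", and the second then gives "iqx".

iqx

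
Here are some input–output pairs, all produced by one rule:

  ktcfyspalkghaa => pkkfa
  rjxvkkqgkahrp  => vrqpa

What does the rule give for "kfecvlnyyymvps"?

ypnkc

Rule — keep one character in every 3, starting at position 1 (positions 1st, 4th, 7th, ...), then sort the characters into reverse alphabetical order.
Starting from "kfecvlnyyymvps": after the first operation, "kcnyp"; after the second, "ypnkc".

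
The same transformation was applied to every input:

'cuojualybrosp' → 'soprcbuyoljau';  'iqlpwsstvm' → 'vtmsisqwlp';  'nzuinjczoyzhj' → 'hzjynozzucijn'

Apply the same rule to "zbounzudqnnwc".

Each output is the input with this applied: move the last 2 characters to the front (rotate right by 2), then take characters alternately from the front and the back (1st, last, 2nd, 2nd-last, ...).
For "zbounzudqnnwc", step one produces "wczbounzudqnn"; step two turns that into "wncnzqbdouuzn".

wncnzqbdouuzn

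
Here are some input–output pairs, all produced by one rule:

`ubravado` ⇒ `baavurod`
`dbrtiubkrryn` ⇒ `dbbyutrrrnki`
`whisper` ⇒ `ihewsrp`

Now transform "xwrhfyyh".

Rule — sort the characters into reverse alphabetical order, then move the last 3 characters to the front (rotate right by 3).
On "xwrhfyyh": the first step gives "yyxwrhhf", and the second then gives "hhfyyxwr".

hhfyyxwr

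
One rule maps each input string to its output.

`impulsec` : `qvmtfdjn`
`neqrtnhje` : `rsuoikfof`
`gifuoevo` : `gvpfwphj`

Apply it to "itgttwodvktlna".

In each case the input is transformed by: move the first 2 characters to the end (rotate left by 2), then shift every letter 1 place forward in the alphabet (wrapping around).
For "itgttwodvktlna", step one produces "gttwodvktlnait"; step two turns that into "huuxpewlumobju".

huuxpewlumobju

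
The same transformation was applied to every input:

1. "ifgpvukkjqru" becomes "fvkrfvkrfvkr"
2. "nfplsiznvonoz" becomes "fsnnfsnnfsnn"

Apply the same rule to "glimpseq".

lpqlpqlpq

Rule — keep one character in every 3, starting at position 2 (positions 2nd, 5th, 8th, ...), then write the whole string 3 times in a row.
Working it through for "glimpseq": intermediate "lpq", final "lpqlpqlpq".
(Check on "nfplsiznvonoz": → "fsnn" → "fsnnfsnnfsnn" ✓)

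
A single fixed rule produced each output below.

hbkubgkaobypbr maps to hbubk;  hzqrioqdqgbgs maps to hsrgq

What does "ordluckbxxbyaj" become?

What's happening: keep one character in every 3, starting at position 1 (positions 1st, 4th, 7th, ...), then take characters alternately from the front and the back (1st, last, 2nd, 2nd-last, ...).
"ordluckbxxbyaj" → "olkxa" → "oalxk".

oalxk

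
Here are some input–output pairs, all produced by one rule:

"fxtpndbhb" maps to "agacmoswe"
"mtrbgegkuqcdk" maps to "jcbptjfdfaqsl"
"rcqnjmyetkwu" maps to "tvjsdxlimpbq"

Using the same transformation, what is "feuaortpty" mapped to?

In each case the input is transformed by: shift every letter 1 place backward in the alphabet (wrapping around), then reverse the string.
For "feuaortpty", step one produces "edtznqsosx"; step two turns that into "xsosqnztde".
(Check on "rcqnjmyetkwu": → "qbpmilxdsjvt" → "tvjsdxlimpbq" ✓)

xsosqnztde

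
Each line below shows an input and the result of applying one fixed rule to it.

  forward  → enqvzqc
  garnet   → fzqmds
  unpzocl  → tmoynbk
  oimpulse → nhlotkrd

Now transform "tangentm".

In each case the input is transformed by: shift every letter 1 place backward in the alphabet (wrapping around).
So "tangentm" becomes "szmfdmsl".

szmfdmsl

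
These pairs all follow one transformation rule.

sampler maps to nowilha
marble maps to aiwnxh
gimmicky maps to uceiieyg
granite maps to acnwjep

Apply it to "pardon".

jlwnzk

The transformation: move the last character to the front, then shift every letter 4 places backward in the alphabet (wrapping around).
"pardon" → "npardo" → "jlwnzk".
(Check on "gimmicky": → "ygimmick" → "uceiieyg" ✓)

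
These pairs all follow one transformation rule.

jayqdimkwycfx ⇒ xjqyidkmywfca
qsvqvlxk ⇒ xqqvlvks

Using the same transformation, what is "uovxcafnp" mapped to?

Rule — swap each adjacent pair of characters (1↔2, 3↔4, ...), then swap the first and last characters.
For "uovxcafnp", step one produces "ouxvacnfp"; step two turns that into "puxvacnfo".
(Check on "qsvqvlxk": → "sqqvlvkx" → "xqqvlvks" ✓)

puxvacnfo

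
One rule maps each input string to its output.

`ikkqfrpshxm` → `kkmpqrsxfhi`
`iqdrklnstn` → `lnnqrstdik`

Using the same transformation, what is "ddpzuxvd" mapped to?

In each case the input is transformed by: sort the characters into alphabetical order, then move the first 3 characters to the end (rotate left by 3).
Applying both steps to "ddpzuxvd": "dddpuvxz", then "puvxzddd".

puvxzddd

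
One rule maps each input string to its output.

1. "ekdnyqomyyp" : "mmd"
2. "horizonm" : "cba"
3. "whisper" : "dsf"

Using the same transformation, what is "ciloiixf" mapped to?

wlt

The rule is to shift every letter 12 places backward in the alphabet (wrapping around), then keep only the last 3 characters.
Applying both steps to "ciloiixf": "qwzcwwlt", then "wlt".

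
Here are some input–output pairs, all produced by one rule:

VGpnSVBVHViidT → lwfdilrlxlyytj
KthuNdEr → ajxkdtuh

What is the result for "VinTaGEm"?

The rule is to shift every letter 10 places backward in the alphabet (wrapping around), then convert every letter to lowercase.
"VinTaGEm" → "LydJqWUc" → "lydjqwuc".
(Check on "VGpnSVBVHViidT": → "LWfdILRLXLyytJ" → "lwfdilrlxlyytj" ✓)

lydjqwuc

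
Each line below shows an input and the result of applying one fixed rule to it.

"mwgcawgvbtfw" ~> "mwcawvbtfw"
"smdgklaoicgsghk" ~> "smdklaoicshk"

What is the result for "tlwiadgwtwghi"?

The transformation: remove every "g".
So "tlwiadgwtwghi" becomes "tlwiadwtwhi".

tlwiadwtwhi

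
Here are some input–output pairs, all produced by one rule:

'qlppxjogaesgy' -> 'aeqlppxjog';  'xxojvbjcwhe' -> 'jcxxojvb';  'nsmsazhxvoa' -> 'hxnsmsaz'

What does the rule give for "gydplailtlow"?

Each output is the input with this applied: delete the last 3 characters, then move the last 2 characters to the front (rotate right by 2).
On "gydplailtlow": the first step gives "gydplailt", and the second then gives "ltgydplai".

ltgydplai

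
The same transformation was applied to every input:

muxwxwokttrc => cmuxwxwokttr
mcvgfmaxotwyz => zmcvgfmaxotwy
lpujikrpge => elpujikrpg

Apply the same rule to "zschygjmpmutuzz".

The transformation: move the last character to the front.
Doing the same to "zschygjmpmutuzz": "zzschygjmpmutuz".

zzschygjmpmutuz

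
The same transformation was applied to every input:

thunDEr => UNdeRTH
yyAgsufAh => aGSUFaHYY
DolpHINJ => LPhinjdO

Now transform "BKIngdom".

iNGDOMbk

Each output is the input with this applied: flip the case of every letter, then move the first 2 characters to the end (rotate left by 2).
Starting from "BKIngdom": after the first operation, "bkiNGDOM"; after the second, "iNGDOMbk".
(Check on "thunDEr": → "THUNdeR" → "UNdeRTH" ✓)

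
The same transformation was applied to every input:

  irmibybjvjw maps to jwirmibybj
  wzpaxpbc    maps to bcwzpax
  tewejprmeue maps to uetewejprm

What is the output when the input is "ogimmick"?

What's happening: move the last 2 characters to the front (rotate right by 2), then delete the last character.
Working it through for "ogimmick": intermediate "ckogimmi", final "ckogimm".

ckogimm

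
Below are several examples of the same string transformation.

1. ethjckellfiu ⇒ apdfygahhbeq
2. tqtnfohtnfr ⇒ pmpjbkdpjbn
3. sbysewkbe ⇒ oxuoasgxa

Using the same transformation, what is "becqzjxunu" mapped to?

The transformation: shift every letter 4 places backward in the alphabet (wrapping around).
"becqzjxunu" → "xaymvftqjq".

xaymvftqjq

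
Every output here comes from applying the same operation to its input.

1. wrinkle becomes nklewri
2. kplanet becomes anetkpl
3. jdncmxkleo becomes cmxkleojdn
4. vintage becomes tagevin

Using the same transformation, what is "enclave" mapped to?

laveenc

The pattern: move the first 3 characters to the end (rotate left by 3).
So "enclave" becomes "laveenc".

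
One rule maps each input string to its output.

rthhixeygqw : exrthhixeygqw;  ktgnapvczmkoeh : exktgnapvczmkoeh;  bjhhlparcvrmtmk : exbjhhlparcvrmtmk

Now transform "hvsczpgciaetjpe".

The transformation: prepend "ex".
Applying that to "hvsczpgciaetjpe" gives "exhvsczpgciaetjpe".

exhvsczpgciaetjpe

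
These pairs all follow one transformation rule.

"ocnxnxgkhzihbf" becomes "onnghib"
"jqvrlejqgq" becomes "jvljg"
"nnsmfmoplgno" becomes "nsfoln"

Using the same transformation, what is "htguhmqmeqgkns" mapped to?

The rule is to keep every other character starting from the first (positions 1st, 3rd, 5th, ...).
On "htguhmqmeqgkns" that produces "hghqegn".

hghqegn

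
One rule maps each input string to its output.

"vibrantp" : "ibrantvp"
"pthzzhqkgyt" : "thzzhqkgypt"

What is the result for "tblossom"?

blossotm

Rule — swap the first and last characters, then move the first character to the end.
Working it through for "tblossom": intermediate "mblossot", final "blossotm".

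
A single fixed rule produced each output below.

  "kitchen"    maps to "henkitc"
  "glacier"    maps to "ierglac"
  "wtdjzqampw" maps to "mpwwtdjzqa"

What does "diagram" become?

ramdiag

Each output is the input with this applied: move the last 3 characters to the front (rotate right by 3).
"diagram" → "ramdiag".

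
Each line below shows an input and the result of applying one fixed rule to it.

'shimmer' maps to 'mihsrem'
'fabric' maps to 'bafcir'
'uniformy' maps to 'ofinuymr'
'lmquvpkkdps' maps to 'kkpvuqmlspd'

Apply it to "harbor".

In each case the input is transformed by: reverse the string, then move the first 3 characters to the end (rotate left by 3).
For "harbor", step one produces "robrah"; step two turns that into "rahrob".
(Check on "uniformy": → "ymrofinu" → "ofinuymr" ✓)

rahrob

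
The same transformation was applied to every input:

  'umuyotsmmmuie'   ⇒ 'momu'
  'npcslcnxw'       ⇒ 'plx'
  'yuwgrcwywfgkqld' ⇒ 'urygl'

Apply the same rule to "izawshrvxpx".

Each output is the input with this applied: keep one character in every 3, starting at position 2 (positions 2nd, 5th, 8th, ...).
On "izawshrvxpx" that produces "zsvx".

zsvx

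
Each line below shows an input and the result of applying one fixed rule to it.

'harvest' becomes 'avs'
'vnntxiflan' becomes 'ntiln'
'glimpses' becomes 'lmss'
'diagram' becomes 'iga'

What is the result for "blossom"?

Rule — keep every other character starting from the second (positions 2nd, 4th, 6th, ...).
So "blossom" becomes "lso".

lso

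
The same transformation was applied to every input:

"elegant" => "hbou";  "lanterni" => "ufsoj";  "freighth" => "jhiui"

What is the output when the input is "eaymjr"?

The rule is to shift every letter 1 place forward in the alphabet (wrapping around), then delete the first 3 characters.
Applying both steps to "eaymjr": "fbznks", then "nks".

nks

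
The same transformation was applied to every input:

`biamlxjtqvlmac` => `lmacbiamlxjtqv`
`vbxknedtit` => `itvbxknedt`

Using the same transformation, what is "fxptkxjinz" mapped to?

The pattern: move the first 3 characters to the end (rotate left by 3), then swap the front and back halves of the string.
Starting from "fxptkxjinz": after the first operation, "tkxjinzfxp"; after the second, "nzfxptkxji".

nzfxptkxji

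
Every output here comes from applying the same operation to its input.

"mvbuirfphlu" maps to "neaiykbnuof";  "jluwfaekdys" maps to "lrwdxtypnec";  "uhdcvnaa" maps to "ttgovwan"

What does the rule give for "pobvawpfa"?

tyiptouhi

The transformation: shift every letter 7 places backward in the alphabet (wrapping around), then reverse the string.
For "pobvawpfa", step one produces "ihuotpiyt"; step two turns that into "tyiptouhi".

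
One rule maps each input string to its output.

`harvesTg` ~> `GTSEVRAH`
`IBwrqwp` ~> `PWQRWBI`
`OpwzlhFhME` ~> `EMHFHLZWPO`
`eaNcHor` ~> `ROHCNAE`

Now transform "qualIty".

YTILAUQ

In each case the input is transformed by: reverse the string, then convert every letter to uppercase.
"qualIty" → "ytIlauq" → "YTILAUQ".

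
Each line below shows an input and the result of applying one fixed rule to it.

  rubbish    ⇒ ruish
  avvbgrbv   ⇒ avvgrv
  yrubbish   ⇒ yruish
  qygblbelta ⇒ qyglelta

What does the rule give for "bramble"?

The rule is to remove every "b".
Applying that to "bramble" gives "ramle".

ramle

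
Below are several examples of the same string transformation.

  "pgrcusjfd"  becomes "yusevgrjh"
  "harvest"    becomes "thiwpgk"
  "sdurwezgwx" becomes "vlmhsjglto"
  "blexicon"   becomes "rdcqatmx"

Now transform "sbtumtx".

What's happening: shift every letter 11 places backward in the alphabet (wrapping around), then move the last 3 characters to the front (rotate right by 3).
Applying both steps to "sbtumtx": "hqijbim", then "bimhqij".
(Check on "blexicon": → "qatmxrdc" → "rdcqatmx" ✓)

bimhqij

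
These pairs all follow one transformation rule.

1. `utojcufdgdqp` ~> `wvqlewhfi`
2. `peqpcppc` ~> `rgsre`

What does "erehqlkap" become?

gtgjsn

The pattern: delete the last 3 characters, then shift every letter 2 places forward in the alphabet (wrapping around).
On "erehqlkap" that produces "gtgjsn".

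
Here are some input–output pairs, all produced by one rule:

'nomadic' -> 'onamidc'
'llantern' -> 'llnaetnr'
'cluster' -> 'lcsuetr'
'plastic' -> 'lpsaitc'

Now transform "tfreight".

ftergith

Each output is the input with this applied: swap each adjacent pair of characters (1↔2, 3↔4, ...).
Doing the same to "tfreight": "ftergith".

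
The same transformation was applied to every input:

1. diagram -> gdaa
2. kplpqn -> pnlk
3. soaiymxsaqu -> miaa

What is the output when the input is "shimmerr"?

In each case the input is transformed by: sort the characters into reverse alphabetical order, then keep only the last 4 characters.
Applying both steps to "shimmerr": "srrmmihe", then "mihe".

mihe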